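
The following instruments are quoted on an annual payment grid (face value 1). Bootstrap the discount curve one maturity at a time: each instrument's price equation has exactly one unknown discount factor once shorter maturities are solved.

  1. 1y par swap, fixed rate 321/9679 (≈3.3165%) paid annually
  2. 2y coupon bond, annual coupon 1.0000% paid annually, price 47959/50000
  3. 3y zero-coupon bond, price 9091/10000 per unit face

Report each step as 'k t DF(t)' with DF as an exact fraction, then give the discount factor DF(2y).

1 1 9679/10000
2 2 9401/10000
3 3 9091/10000
DF(2y) = 9401/10000 ≈ 0.940100

step 1 [1y] swap r/1=321/9679: DF=(1 − 321/9679·(0))/(1+321/9679) = 9679/10000 ≈ 0.967900
step 2 [2y] bond c/1=1/100: DF=(47959/50000 − 1/100·(0.967900))/(1+1/100) = 9401/10000 ≈ 0.940100
step 3 [3y] zero: DF = P = 9091/10000 ≈ 0.909100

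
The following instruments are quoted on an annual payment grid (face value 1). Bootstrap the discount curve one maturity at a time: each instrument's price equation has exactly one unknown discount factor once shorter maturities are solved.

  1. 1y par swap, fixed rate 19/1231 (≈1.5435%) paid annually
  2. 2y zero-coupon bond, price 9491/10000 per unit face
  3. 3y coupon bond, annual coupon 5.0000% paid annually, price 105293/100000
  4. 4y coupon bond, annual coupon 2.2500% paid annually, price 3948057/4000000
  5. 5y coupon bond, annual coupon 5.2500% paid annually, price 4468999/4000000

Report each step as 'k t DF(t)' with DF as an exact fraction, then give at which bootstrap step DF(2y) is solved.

step 1 [1y] swap r/1=19/1231: DF=(1 − 19/1231·(0))/(1+19/1231) = 1231/1250 ≈ 0.984800
step 2 [2y] zero: DF = P = 9491/10000 ≈ 0.949100
step 3 [3y] bond c/1=1/20: DF=(105293/100000 − 1/20·(0.984800+0.949100))/(1+1/20) = 9107/10000 ≈ 0.910700
step 4 [4y] bond c/1=9/400: DF=(3948057/4000000 − 9/400·(0.984800+0.949100+0.910700))/(1+9/400) = 9027/10000 ≈ 0.902700
step 5 [5y] bond c/1=21/400: DF=(4468999/4000000 − 21/400·(0.984800+0.949100+0.910700+0.902700))/(1+21/400) = 4373/5000 ≈ 0.874600

1 1 1231/1250
2 2 9491/10000
3 3 9107/10000
4 4 9027/10000
5 5 4373/5000
DF(2y) is solved at step 2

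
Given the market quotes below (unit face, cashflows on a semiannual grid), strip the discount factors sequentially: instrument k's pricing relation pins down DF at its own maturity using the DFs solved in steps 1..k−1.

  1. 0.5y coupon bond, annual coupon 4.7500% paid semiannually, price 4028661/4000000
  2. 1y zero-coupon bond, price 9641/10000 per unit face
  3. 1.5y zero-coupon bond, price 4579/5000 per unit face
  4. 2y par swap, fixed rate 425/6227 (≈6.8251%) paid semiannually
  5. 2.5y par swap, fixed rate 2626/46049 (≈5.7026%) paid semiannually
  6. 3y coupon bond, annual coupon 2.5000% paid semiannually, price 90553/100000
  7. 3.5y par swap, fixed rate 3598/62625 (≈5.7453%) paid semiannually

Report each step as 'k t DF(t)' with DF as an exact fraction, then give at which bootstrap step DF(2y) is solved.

1 1/2 4919/5000
2 1 9641/10000
3 3/2 4579/5000
4 2 349/400
5 5/2 8687/10000
6 3 67/80
7 7/2 8201/10000
DF(2y) is solved at step 4

step 1 [0.5y] bond c/2=19/800: DF=(4028661/4000000 − 19/800·(0))/(1+19/800) = 4919/5000 ≈ 0.983800
step 2 [1y] zero: DF = P = 9641/10000 ≈ 0.964100
step 3 [1.5y] zero: DF = P = 4579/5000 ≈ 0.915800
step 4 [2y] swap r/2=425/12454: DF=(1 − 425/12454·(0.983800+0.964100+0.915800))/(1+425/12454) = 349/400 ≈ 0.872500
step 5 [2.5y] swap r/2=1313/46049: DF=(1 − 1313/46049·(0.983800+0.964100+0.915800+0.872500))/(1+1313/46049) = 8687/10000 ≈ 0.868700
step 6 [3y] bond c/2=1/80: DF=(90553/100000 − 1/80·(0.983800+0.964100+0.915800+0.872500+0.868700))/(1+1/80) = 67/80 ≈ 0.837500
step 7 [3.5y] swap r/2=1799/62625: DF=(1 − 1799/62625·(0.983800+0.964100+0.915800+0.872500+0.868700+0.837500))/(1+1799/62625) = 8201/10000 ≈ 0.820100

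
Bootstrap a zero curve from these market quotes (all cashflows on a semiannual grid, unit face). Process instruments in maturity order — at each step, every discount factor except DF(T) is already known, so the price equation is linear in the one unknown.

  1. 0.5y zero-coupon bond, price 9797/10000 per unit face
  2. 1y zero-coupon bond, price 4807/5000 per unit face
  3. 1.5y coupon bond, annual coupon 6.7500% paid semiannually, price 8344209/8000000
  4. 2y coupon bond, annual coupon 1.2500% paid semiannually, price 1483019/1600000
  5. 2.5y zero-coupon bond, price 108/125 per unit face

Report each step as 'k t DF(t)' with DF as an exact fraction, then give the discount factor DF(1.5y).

step 1 [0.5y] zero: DF = P = 9797/10000 ≈ 0.979700
step 2 [1y] zero: DF = P = 4807/5000 ≈ 0.961400
step 3 [1.5y] bond c/2=27/800: DF=(8344209/8000000 − 27/800·(0.979700+0.961400))/(1+27/800) = 591/625 ≈ 0.945600
step 4 [2y] bond c/2=1/160: DF=(1483019/1600000 − 1/160·(0.979700+0.961400+0.945600))/(1+1/160) = 1129/1250 ≈ 0.903200
step 5 [2.5y] zero: DF = P = 108/125 ≈ 0.864000

1 1/2 9797/10000
2 1 4807/5000
3 3/2 591/625
4 2 1129/1250
5 5/2 108/125
DF(1.5y) = 591/625 ≈ 0.945600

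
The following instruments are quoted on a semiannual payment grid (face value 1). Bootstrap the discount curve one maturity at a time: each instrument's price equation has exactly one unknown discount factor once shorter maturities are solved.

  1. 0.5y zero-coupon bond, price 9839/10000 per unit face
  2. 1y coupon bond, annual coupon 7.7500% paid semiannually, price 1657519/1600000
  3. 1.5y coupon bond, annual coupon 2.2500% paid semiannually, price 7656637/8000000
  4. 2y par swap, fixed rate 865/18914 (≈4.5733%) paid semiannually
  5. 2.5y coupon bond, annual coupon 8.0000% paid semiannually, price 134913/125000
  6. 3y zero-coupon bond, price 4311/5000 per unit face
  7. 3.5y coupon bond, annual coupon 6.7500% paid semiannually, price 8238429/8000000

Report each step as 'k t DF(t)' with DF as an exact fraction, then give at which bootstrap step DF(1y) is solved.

1 1/2 9839/10000
2 1 4803/5000
3 3/2 578/625
4 2 1827/2000
5 5/2 8923/10000
6 3 4311/5000
7 7/2 4077/5000
DF(1y) is solved at step 2

step 1 [0.5y] zero: DF = P = 9839/10000 ≈ 0.983900
step 2 [1y] bond c/2=31/800: DF=(1657519/1600000 − 31/800·(0.983900))/(1+31/800) = 4803/5000 ≈ 0.960600
step 3 [1.5y] bond c/2=9/800: DF=(7656637/8000000 − 9/800·(0.983900+0.960600))/(1+9/800) = 578/625 ≈ 0.924800
step 4 [2y] swap r/2=865/37828: DF=(1 − 865/37828·(0.983900+0.960600+0.924800))/(1+865/37828) = 1827/2000 ≈ 0.913500
step 5 [2.5y] bond c/2=1/25: DF=(134913/125000 − 1/25·(0.983900+0.960600+0.924800+0.913500))/(1+1/25) = 8923/10000 ≈ 0.892300
step 6 [3y] zero: DF = P = 4311/5000 ≈ 0.862200
step 7 [3.5y] bond c/2=27/800: DF=(8238429/8000000 − 27/800·(0.983900+0.960600+0.924800+0.913500+0.892300+0.862200))/(1+27/800) = 4077/5000 ≈ 0.815400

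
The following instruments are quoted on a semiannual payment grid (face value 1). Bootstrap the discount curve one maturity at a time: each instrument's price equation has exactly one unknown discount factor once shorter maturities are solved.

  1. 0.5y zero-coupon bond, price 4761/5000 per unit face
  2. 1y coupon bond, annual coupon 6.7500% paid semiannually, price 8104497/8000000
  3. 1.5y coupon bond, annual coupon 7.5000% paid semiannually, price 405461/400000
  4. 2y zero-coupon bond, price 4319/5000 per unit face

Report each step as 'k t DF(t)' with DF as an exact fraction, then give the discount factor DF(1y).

step 1 [0.5y] zero: DF = P = 4761/5000 ≈ 0.952200
step 2 [1y] bond c/2=27/800: DF=(8104497/8000000 − 27/800·(0.952200))/(1+27/800) = 9489/10000 ≈ 0.948900
step 3 [1.5y] bond c/2=3/80: DF=(405461/400000 − 3/80·(0.952200+0.948900))/(1+3/80) = 9083/10000 ≈ 0.908300
step 4 [2y] zero: DF = P = 4319/5000 ≈ 0.863800

1 1/2 4761/5000
2 1 9489/10000
3 3/2 9083/10000
4 2 4319/5000
DF(1y) = 9489/10000 ≈ 0.948900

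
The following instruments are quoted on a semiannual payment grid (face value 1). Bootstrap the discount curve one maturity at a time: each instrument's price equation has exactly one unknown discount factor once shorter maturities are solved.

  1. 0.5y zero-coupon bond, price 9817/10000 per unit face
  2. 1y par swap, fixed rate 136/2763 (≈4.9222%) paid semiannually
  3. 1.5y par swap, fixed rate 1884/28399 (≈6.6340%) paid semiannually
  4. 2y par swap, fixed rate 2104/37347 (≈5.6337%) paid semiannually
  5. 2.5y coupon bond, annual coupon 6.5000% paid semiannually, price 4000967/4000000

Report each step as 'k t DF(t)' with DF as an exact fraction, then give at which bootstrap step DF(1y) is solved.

step 1 [0.5y] zero: DF = P = 9817/10000 ≈ 0.981700
step 2 [1y] swap r/2=68/2763: DF=(1 − 68/2763·(0.981700))/(1+68/2763) = 2381/2500 ≈ 0.952400
step 3 [1.5y] swap r/2=942/28399: DF=(1 − 942/28399·(0.981700+0.952400))/(1+942/28399) = 4529/5000 ≈ 0.905800
step 4 [2y] swap r/2=1052/37347: DF=(1 − 1052/37347·(0.981700+0.952400+0.905800))/(1+1052/37347) = 2237/2500 ≈ 0.894800
step 5 [2.5y] bond c/2=13/400: DF=(4000967/4000000 − 13/400·(0.981700+0.952400+0.905800+0.894800))/(1+13/400) = 532/625 ≈ 0.851200

1 1/2 9817/10000
2 1 2381/2500
3 3/2 4529/5000
4 2 2237/2500
5 5/2 532/625
DF(1y) is solved at step 2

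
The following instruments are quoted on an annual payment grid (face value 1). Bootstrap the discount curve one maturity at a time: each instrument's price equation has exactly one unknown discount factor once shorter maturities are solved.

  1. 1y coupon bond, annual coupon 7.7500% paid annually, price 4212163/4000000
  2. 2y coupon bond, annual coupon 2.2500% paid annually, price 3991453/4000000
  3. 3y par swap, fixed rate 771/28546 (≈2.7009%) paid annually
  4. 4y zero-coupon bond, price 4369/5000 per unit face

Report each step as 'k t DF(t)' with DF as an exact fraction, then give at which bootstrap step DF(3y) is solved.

step 1 [1y] bond c/1=31/400: DF=(4212163/4000000 − 31/400·(0))/(1+31/400) = 9773/10000 ≈ 0.977300
step 2 [2y] bond c/1=9/400: DF=(3991453/4000000 − 9/400·(0.977300))/(1+9/400) = 1193/1250 ≈ 0.954400
step 3 [3y] swap r/1=771/28546: DF=(1 − 771/28546·(0.977300+0.954400))/(1+771/28546) = 9229/10000 ≈ 0.922900
step 4 [4y] zero: DF = P = 4369/5000 ≈ 0.873800

1 1 9773/10000
2 2 1193/1250
3 3 9229/10000
4 4 4369/5000
DF(3y) is solved at step 3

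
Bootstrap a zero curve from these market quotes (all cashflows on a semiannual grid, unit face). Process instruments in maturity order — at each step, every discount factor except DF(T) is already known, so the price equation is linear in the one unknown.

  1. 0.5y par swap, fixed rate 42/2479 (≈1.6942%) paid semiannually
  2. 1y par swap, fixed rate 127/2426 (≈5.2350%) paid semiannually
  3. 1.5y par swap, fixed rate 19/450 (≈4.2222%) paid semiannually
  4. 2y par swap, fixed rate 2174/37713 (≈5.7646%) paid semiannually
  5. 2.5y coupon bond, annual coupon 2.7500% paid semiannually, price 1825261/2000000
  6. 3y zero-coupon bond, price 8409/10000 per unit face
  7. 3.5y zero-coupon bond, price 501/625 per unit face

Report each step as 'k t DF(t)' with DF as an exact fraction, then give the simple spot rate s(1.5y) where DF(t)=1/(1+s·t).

1 1/2 2479/2500
2 1 2373/2500
3 3/2 587/625
4 2 8913/10000
5 5/2 8491/10000
6 3 8409/10000
7 7/2 501/625
s(1.5y) = (1/(587/625) − 1)/(3/2) = 76/1761 ≈ 4.3157%

step 1 [0.5y] swap r/2=21/2479: DF=(1 − 21/2479·(0))/(1+21/2479) = 2479/2500 ≈ 0.991600
step 2 [1y] swap r/2=127/4852: DF=(1 − 127/4852·(0.991600))/(1+127/4852) = 2373/2500 ≈ 0.949200
step 3 [1.5y] swap r/2=19/900: DF=(1 − 19/900·(0.991600+0.949200))/(1+19/900) = 587/625 ≈ 0.939200
step 4 [2y] swap r/2=1087/37713: DF=(1 − 1087/37713·(0.991600+0.949200+0.939200))/(1+1087/37713) = 8913/10000 ≈ 0.891300
step 5 [2.5y] bond c/2=11/800: DF=(1825261/2000000 − 11/800·(0.991600+0.949200+0.939200+0.891300))/(1+11/800) = 8491/10000 ≈ 0.849100
step 6 [3y] zero: DF = P = 8409/10000 ≈ 0.840900
step 7 [3.5y] zero: DF = P = 501/625 ≈ 0.801600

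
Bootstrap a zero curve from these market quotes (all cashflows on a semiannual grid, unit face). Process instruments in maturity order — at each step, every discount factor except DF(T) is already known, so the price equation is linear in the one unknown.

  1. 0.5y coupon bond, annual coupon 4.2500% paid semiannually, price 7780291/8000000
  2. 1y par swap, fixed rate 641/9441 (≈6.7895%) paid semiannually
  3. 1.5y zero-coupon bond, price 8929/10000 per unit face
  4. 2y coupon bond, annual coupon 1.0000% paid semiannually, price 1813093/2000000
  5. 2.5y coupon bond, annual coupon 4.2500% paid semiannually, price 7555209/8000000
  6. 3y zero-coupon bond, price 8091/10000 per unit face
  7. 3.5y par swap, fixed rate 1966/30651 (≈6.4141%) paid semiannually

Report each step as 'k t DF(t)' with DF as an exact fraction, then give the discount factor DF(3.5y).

step 1 [0.5y] bond c/2=17/800: DF=(7780291/8000000 − 17/800·(0))/(1+17/800) = 9523/10000 ≈ 0.952300
step 2 [1y] swap r/2=641/18882: DF=(1 − 641/18882·(0.952300))/(1+641/18882) = 9359/10000 ≈ 0.935900
step 3 [1.5y] zero: DF = P = 8929/10000 ≈ 0.892900
step 4 [2y] bond c/2=1/200: DF=(1813093/2000000 − 1/200·(0.952300+0.935900+0.892900))/(1+1/200) = 4441/5000 ≈ 0.888200
step 5 [2.5y] bond c/2=17/800: DF=(7555209/8000000 − 17/800·(0.952300+0.935900+0.892900+0.888200))/(1+17/800) = 2121/2500 ≈ 0.848400
step 6 [3y] zero: DF = P = 8091/10000 ≈ 0.809100
step 7 [3.5y] swap r/2=983/30651: DF=(1 − 983/30651·(0.952300+0.935900+0.892900+0.888200+0.848400+0.809100))/(1+983/30651) = 4017/5000 ≈ 0.803400

1 1/2 9523/10000
2 1 9359/10000
3 3/2 8929/10000
4 2 4441/5000
5 5/2 2121/2500
6 3 8091/10000
7 7/2 4017/5000
DF(3.5y) = 4017/5000 ≈ 0.803400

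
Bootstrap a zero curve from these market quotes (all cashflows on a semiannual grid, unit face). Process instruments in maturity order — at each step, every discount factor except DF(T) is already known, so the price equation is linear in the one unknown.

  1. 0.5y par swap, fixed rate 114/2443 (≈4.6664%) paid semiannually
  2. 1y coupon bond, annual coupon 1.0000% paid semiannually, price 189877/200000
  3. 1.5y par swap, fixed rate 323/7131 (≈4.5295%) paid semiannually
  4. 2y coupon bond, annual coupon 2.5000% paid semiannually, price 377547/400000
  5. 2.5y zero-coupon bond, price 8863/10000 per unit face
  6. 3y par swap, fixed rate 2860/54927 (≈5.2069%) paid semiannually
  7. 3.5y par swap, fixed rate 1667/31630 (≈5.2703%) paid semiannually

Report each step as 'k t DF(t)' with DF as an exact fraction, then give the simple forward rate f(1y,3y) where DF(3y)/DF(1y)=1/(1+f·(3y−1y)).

1 1/2 2443/2500
2 1 4699/5000
3 3/2 4677/5000
4 2 897/1000
5 5/2 8863/10000
6 3 857/1000
7 7/2 8333/10000
f(1y,3y) = ((4699/5000)/(857/1000) − 1)/(2) = 207/4285 ≈ 4.8308%

step 1 [0.5y] swap r/2=57/2443: DF=(1 − 57/2443·(0))/(1+57/2443) = 2443/2500 ≈ 0.977200
step 2 [1y] bond c/2=1/200: DF=(189877/200000 − 1/200·(0.977200))/(1+1/200) = 4699/5000 ≈ 0.939800
step 3 [1.5y] swap r/2=323/14262: DF=(1 − 323/14262·(0.977200+0.939800))/(1+323/14262) = 4677/5000 ≈ 0.935400
step 4 [2y] bond c/2=1/80: DF=(377547/400000 − 1/80·(0.977200+0.939800+0.935400))/(1+1/80) = 897/1000 ≈ 0.897000
step 5 [2.5y] zero: DF = P = 8863/10000 ≈ 0.886300
step 6 [3y] swap r/2=1430/54927: DF=(1 − 1430/54927·(0.977200+0.939800+0.935400+0.897000+0.886300))/(1+1430/54927) = 857/1000 ≈ 0.857000
step 7 [3.5y] swap r/2=1667/63260: DF=(1 − 1667/63260·(0.977200+0.939800+0.935400+0.897000+0.886300+0.857000))/(1+1667/63260) = 8333/10000 ≈ 0.833300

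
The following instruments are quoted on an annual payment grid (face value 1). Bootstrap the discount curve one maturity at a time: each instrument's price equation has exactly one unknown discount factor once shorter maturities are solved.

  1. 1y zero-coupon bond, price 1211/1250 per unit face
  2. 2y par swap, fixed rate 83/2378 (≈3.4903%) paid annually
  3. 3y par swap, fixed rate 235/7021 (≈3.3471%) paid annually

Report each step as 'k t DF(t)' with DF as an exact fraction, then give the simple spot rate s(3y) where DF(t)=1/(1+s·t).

step 1 [1y] zero: DF = P = 1211/1250 ≈ 0.968800
step 2 [2y] swap r/1=83/2378: DF=(1 − 83/2378·(0.968800))/(1+83/2378) = 1167/1250 ≈ 0.933600
step 3 [3y] swap r/1=235/7021: DF=(1 − 235/7021·(0.968800+0.933600))/(1+235/7021) = 453/500 ≈ 0.906000

1 1 1211/1250
2 2 1167/1250
3 3 453/500
s(3y) = (1/(453/500) − 1)/(3) = 47/1359 ≈ 3.4584%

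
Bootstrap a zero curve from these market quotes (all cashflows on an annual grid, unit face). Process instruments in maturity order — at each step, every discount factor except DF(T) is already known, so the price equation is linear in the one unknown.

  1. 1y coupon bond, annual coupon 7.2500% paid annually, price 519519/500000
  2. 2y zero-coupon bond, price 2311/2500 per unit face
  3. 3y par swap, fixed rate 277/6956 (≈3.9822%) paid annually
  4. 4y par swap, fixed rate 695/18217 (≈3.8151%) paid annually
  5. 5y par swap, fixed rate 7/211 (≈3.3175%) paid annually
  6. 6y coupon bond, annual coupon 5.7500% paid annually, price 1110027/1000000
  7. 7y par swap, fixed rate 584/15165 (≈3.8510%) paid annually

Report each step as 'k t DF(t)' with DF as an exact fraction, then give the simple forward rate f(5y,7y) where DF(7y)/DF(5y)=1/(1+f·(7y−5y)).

step 1 [1y] bond c/1=29/400: DF=(519519/500000 − 29/400·(0))/(1+29/400) = 1211/1250 ≈ 0.968800
step 2 [2y] zero: DF = P = 2311/2500 ≈ 0.924400
step 3 [3y] swap r/1=277/6956: DF=(1 − 277/6956·(0.968800+0.924400))/(1+277/6956) = 2223/2500 ≈ 0.889200
step 4 [4y] swap r/1=695/18217: DF=(1 − 695/18217·(0.968800+0.924400+0.889200))/(1+695/18217) = 861/1000 ≈ 0.861000
step 5 [5y] swap r/1=7/211: DF=(1 − 7/211·(0.968800+0.924400+0.889200+0.861000))/(1+7/211) = 8509/10000 ≈ 0.850900
step 6 [6y] bond c/1=23/400: DF=(1110027/1000000 − 23/400·(0.968800+0.924400+0.889200+0.861000+0.850900))/(1+23/400) = 8053/10000 ≈ 0.805300
step 7 [7y] swap r/1=584/15165: DF=(1 − 584/15165·(0.968800+0.924400+0.889200+0.861000+0.850900+0.805300))/(1+584/15165) = 479/625 ≈ 0.766400

1 1 1211/1250
2 2 2311/2500
3 3 2223/2500
4 4 861/1000
5 5 8509/10000
6 6 8053/10000
7 7 479/625
f(5y,7y) = ((8509/10000)/(479/625) − 1)/(2) = 845/15328 ≈ 5.5128%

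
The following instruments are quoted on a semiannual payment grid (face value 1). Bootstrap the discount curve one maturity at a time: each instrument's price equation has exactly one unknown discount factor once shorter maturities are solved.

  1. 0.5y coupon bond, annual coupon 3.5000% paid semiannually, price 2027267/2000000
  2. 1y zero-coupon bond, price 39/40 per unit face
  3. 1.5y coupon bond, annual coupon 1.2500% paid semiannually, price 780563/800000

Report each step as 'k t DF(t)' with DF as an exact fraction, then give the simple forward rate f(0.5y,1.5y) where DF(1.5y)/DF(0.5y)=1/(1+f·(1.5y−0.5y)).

1 1/2 4981/5000
2 1 39/40
3 3/2 4787/5000
f(0.5y,1.5y) = ((4981/5000)/(4787/5000) − 1)/(1) = 194/4787 ≈ 4.0526%

step 1 [0.5y] bond c/2=7/400: DF=(2027267/2000000 − 7/400·(0))/(1+7/400) = 4981/5000 ≈ 0.996200
step 2 [1y] zero: DF = P = 39/40 ≈ 0.975000
step 3 [1.5y] bond c/2=1/160: DF=(780563/800000 − 1/160·(0.996200+0.975000))/(1+1/160) = 4787/5000 ≈ 0.957400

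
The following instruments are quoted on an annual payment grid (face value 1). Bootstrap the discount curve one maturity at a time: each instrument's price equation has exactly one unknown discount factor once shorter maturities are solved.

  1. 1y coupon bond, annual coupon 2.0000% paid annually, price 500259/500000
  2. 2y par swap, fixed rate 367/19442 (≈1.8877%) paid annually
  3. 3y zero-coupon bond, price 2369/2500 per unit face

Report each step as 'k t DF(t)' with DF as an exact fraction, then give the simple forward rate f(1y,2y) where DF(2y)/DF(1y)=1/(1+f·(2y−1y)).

step 1 [1y] bond c/1=1/50: DF=(500259/500000 − 1/50·(0))/(1+1/50) = 9809/10000 ≈ 0.980900
step 2 [2y] swap r/1=367/19442: DF=(1 − 367/19442·(0.980900))/(1+367/19442) = 9633/10000 ≈ 0.963300
step 3 [3y] zero: DF = P = 2369/2500 ≈ 0.947600

1 1 9809/10000
2 2 9633/10000
3 3 2369/2500
f(1y,2y) = ((9809/10000)/(9633/10000) − 1)/(1) = 176/9633 ≈ 1.8271%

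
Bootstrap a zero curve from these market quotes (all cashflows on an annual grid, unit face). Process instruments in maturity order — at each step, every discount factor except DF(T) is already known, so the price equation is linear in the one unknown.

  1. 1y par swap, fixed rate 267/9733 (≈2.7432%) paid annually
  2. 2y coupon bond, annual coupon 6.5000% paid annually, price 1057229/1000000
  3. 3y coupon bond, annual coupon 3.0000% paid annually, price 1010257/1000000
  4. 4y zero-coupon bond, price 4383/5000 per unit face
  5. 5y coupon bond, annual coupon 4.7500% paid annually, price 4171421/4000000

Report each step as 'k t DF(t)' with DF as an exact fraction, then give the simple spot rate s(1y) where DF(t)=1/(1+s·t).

1 1 9733/10000
2 2 9333/10000
3 3 9253/10000
4 4 4383/5000
5 5 4137/5000
s(1y) = (1/(9733/10000) − 1)/(1) = 267/9733 ≈ 2.7432%

step 1 [1y] swap r/1=267/9733: DF=(1 − 267/9733·(0))/(1+267/9733) = 9733/10000 ≈ 0.973300
step 2 [2y] bond c/1=13/200: DF=(1057229/1000000 − 13/200·(0.973300))/(1+13/200) = 9333/10000 ≈ 0.933300
step 3 [3y] bond c/1=3/100: DF=(1010257/1000000 − 3/100·(0.973300+0.933300))/(1+3/100) = 9253/10000 ≈ 0.925300
step 4 [4y] zero: DF = P = 4383/5000 ≈ 0.876600
step 5 [5y] bond c/1=19/400: DF=(4171421/4000000 − 19/400·(0.973300+0.933300+0.925300+0.876600))/(1+19/400) = 4137/5000 ≈ 0.827400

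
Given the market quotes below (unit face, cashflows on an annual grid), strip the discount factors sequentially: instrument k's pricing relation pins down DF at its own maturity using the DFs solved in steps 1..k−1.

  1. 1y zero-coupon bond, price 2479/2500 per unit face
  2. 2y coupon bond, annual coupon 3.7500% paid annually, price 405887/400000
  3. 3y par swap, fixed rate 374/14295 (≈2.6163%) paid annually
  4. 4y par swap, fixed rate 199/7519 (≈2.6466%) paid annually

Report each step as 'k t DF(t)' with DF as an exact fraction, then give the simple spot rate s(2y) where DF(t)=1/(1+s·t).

step 1 [1y] zero: DF = P = 2479/2500 ≈ 0.991600
step 2 [2y] bond c/1=3/80: DF=(405887/400000 − 3/80·(0.991600))/(1+3/80) = 4711/5000 ≈ 0.942200
step 3 [3y] swap r/1=374/14295: DF=(1 − 374/14295·(0.991600+0.942200))/(1+374/14295) = 2313/2500 ≈ 0.925200
step 4 [4y] swap r/1=199/7519: DF=(1 − 199/7519·(0.991600+0.942200+0.925200))/(1+199/7519) = 1801/2000 ≈ 0.900500

1 1 2479/2500
2 2 4711/5000
3 3 2313/2500
4 4 1801/2000
s(2y) = (1/(4711/5000) − 1)/(2) = 289/9422 ≈ 3.0673%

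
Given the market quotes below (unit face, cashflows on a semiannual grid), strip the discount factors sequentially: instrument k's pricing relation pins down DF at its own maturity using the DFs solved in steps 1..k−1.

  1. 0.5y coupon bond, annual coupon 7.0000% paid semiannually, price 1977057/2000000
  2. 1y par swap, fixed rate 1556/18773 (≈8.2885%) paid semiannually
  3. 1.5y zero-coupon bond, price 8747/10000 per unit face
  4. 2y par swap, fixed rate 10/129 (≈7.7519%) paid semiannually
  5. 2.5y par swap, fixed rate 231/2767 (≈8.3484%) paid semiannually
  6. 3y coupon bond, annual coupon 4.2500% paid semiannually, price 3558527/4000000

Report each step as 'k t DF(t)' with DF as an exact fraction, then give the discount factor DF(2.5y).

step 1 [0.5y] bond c/2=7/200: DF=(1977057/2000000 − 7/200·(0))/(1+7/200) = 9551/10000 ≈ 0.955100
step 2 [1y] swap r/2=778/18773: DF=(1 − 778/18773·(0.955100))/(1+778/18773) = 4611/5000 ≈ 0.922200
step 3 [1.5y] zero: DF = P = 8747/10000 ≈ 0.874700
step 4 [2y] swap r/2=5/129: DF=(1 − 5/129·(0.955100+0.922200+0.874700))/(1+5/129) = 43/50 ≈ 0.860000
step 5 [2.5y] swap r/2=231/5534: DF=(1 − 231/5534·(0.955100+0.922200+0.874700+0.860000))/(1+231/5534) = 1019/1250 ≈ 0.815200
step 6 [3y] bond c/2=17/800: DF=(3558527/4000000 − 17/800·(0.955100+0.922200+0.874700+0.860000+0.815200))/(1+17/800) = 779/1000 ≈ 0.779000

1 1/2 9551/10000
2 1 4611/5000
3 3/2 8747/10000
4 2 43/50
5 5/2 1019/1250
6 3 779/1000
DF(2.5y) = 1019/1250 ≈ 0.815200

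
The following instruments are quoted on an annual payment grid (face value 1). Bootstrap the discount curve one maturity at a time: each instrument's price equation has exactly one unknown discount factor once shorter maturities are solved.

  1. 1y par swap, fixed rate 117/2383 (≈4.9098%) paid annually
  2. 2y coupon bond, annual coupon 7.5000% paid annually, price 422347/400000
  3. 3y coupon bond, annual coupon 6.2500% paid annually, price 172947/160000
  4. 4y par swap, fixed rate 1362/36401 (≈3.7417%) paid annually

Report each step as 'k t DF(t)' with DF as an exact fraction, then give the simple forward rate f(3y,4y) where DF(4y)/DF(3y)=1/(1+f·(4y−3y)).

step 1 [1y] swap r/1=117/2383: DF=(1 − 117/2383·(0))/(1+117/2383) = 2383/2500 ≈ 0.953200
step 2 [2y] bond c/1=3/40: DF=(422347/400000 − 3/40·(0.953200))/(1+3/40) = 9157/10000 ≈ 0.915700
step 3 [3y] bond c/1=1/16: DF=(172947/160000 − 1/16·(0.953200+0.915700))/(1+1/16) = 4537/5000 ≈ 0.907400
step 4 [4y] swap r/1=1362/36401: DF=(1 − 1362/36401·(0.953200+0.915700+0.907400))/(1+1362/36401) = 4319/5000 ≈ 0.863800

1 1 2383/2500
2 2 9157/10000
3 3 4537/5000
4 4 4319/5000
f(3y,4y) = ((4537/5000)/(4319/5000) − 1)/(1) = 218/4319 ≈ 5.0475%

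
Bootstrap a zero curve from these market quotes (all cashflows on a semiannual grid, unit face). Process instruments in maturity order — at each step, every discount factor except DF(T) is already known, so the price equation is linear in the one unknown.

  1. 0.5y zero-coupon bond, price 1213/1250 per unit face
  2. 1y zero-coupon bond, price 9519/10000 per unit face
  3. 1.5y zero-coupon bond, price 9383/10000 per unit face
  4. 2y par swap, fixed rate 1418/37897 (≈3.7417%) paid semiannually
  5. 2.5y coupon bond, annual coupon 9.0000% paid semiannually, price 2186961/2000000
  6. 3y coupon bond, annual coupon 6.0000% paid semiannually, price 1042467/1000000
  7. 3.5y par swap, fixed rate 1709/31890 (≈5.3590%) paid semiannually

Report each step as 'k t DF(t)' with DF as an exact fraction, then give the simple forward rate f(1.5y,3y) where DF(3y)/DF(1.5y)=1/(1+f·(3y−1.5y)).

1 1/2 1213/1250
2 1 9519/10000
3 3/2 9383/10000
4 2 9291/10000
5 5/2 552/625
6 3 219/250
7 7/2 8291/10000
f(1.5y,3y) = ((9383/10000)/(219/250) − 1)/(3/2) = 623/13140 ≈ 4.7412%

step 1 [0.5y] zero: DF = P = 1213/1250 ≈ 0.970400
step 2 [1y] zero: DF = P = 9519/10000 ≈ 0.951900
step 3 [1.5y] zero: DF = P = 9383/10000 ≈ 0.938300
step 4 [2y] swap r/2=709/37897: DF=(1 − 709/37897·(0.970400+0.951900+0.938300))/(1+709/37897) = 9291/10000 ≈ 0.929100
step 5 [2.5y] bond c/2=9/200: DF=(2186961/2000000 − 9/200·(0.970400+0.951900+0.938300+0.929100))/(1+9/200) = 552/625 ≈ 0.883200
step 6 [3y] bond c/2=3/100: DF=(1042467/1000000 − 3/100·(0.970400+0.951900+0.938300+0.929100+0.883200))/(1+3/100) = 219/250 ≈ 0.876000
step 7 [3.5y] swap r/2=1709/63780: DF=(1 − 1709/63780·(0.970400+0.951900+0.938300+0.929100+0.883200+0.876000))/(1+1709/63780) = 8291/10000 ≈ 0.829100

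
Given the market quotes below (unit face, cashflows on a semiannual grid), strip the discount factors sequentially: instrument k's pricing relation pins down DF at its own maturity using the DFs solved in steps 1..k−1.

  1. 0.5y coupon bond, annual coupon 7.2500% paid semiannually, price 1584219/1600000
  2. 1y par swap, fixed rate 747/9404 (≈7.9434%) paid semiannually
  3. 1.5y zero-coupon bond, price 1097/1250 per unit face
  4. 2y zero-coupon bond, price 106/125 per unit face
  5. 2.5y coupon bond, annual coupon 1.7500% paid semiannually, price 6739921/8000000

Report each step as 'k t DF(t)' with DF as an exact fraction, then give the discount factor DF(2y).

1 1/2 1911/2000
2 1 9253/10000
3 3/2 1097/1250
4 2 106/125
5 5/2 8039/10000
DF(2y) = 106/125 ≈ 0.848000

step 1 [0.5y] bond c/2=29/800: DF=(1584219/1600000 − 29/800·(0))/(1+29/800) = 1911/2000 ≈ 0.955500
step 2 [1y] swap r/2=747/18808: DF=(1 − 747/18808·(0.955500))/(1+747/18808) = 9253/10000 ≈ 0.925300
step 3 [1.5y] zero: DF = P = 1097/1250 ≈ 0.877600
step 4 [2y] zero: DF = P = 106/125 ≈ 0.848000
step 5 [2.5y] bond c/2=7/800: DF=(6739921/8000000 − 7/800·(0.955500+0.925300+0.877600+0.848000))/(1+7/800) = 8039/10000 ≈ 0.803900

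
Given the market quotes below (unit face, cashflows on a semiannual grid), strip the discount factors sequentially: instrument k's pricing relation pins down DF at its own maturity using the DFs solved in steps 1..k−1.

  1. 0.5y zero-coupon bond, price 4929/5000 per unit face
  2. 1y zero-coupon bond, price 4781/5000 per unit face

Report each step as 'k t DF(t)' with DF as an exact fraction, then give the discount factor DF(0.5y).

step 1 [0.5y] zero: DF = P = 4929/5000 ≈ 0.985800
step 2 [1y] zero: DF = P = 4781/5000 ≈ 0.956200

1 1/2 4929/5000
2 1 4781/5000
DF(0.5y) = 4929/5000 ≈ 0.985800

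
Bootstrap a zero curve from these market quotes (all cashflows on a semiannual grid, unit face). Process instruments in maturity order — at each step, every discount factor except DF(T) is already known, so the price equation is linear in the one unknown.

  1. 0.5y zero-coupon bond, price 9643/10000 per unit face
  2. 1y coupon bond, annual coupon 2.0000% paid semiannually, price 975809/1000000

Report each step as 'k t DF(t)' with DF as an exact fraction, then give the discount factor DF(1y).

step 1 [0.5y] zero: DF = P = 9643/10000 ≈ 0.964300
step 2 [1y] bond c/2=1/100: DF=(975809/1000000 − 1/100·(0.964300))/(1+1/100) = 4783/5000 ≈ 0.956600

1 1/2 9643/10000
2 1 4783/5000
DF(1y) = 4783/5000 ≈ 0.956600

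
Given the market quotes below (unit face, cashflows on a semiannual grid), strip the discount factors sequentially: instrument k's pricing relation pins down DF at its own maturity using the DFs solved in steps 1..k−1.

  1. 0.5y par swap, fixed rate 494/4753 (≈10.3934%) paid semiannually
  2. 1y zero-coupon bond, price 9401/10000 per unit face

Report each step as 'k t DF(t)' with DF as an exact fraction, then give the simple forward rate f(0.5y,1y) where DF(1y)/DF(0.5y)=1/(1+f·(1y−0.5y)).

step 1 [0.5y] swap r/2=247/4753: DF=(1 − 247/4753·(0))/(1+247/4753) = 4753/5000 ≈ 0.950600
step 2 [1y] zero: DF = P = 9401/10000 ≈ 0.940100

1 1/2 4753/5000
2 1 9401/10000
f(0.5y,1y) = ((4753/5000)/(9401/10000) − 1)/(1/2) = 30/1343 ≈ 2.2338%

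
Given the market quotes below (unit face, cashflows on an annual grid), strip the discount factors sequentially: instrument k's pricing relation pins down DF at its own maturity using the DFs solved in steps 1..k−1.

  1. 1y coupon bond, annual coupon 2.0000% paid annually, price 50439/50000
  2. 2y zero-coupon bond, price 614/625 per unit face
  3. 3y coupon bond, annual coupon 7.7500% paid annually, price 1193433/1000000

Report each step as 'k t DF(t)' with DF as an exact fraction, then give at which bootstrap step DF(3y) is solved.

1 1 989/1000
2 2 614/625
3 3 4829/5000
DF(3y) is solved at step 3

step 1 [1y] bond c/1=1/50: DF=(50439/50000 − 1/50·(0))/(1+1/50) = 989/1000 ≈ 0.989000
step 2 [2y] zero: DF = P = 614/625 ≈ 0.982400
step 3 [3y] bond c/1=31/400: DF=(1193433/1000000 − 31/400·(0.989000+0.982400))/(1+31/400) = 4829/5000 ≈ 0.965800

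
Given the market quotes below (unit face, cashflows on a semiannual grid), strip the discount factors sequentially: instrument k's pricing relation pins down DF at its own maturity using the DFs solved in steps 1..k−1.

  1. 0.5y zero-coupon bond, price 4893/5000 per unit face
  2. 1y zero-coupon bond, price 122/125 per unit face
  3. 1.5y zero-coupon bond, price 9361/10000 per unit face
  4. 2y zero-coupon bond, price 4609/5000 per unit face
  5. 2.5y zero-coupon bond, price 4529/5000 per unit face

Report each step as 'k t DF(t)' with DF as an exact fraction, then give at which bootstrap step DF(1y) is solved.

step 1 [0.5y] zero: DF = P = 4893/5000 ≈ 0.978600
step 2 [1y] zero: DF = P = 122/125 ≈ 0.976000
step 3 [1.5y] zero: DF = P = 9361/10000 ≈ 0.936100
step 4 [2y] zero: DF = P = 4609/5000 ≈ 0.921800
step 5 [2.5y] zero: DF = P = 4529/5000 ≈ 0.905800

1 1/2 4893/5000
2 1 122/125
3 3/2 9361/10000
4 2 4609/5000
5 5/2 4529/5000
DF(1y) is solved at step 2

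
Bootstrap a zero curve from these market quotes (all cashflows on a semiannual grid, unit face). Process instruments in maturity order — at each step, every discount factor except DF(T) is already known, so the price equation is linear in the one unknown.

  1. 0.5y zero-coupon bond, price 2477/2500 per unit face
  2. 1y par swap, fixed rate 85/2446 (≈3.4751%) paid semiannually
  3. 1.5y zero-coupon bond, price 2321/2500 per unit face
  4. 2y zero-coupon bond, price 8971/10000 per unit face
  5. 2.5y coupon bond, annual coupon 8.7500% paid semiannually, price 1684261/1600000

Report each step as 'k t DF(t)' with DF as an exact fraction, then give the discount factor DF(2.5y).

step 1 [0.5y] zero: DF = P = 2477/2500 ≈ 0.990800
step 2 [1y] swap r/2=85/4892: DF=(1 − 85/4892·(0.990800))/(1+85/4892) = 483/500 ≈ 0.966000
step 3 [1.5y] zero: DF = P = 2321/2500 ≈ 0.928400
step 4 [2y] zero: DF = P = 8971/10000 ≈ 0.897100
step 5 [2.5y] bond c/2=7/160: DF=(1684261/1600000 − 7/160·(0.990800+0.966000+0.928400+0.897100))/(1+7/160) = 17/20 ≈ 0.850000

1 1/2 2477/2500
2 1 483/500
3 3/2 2321/2500
4 2 8971/10000
5 5/2 17/20
DF(2.5y) = 17/20 ≈ 0.850000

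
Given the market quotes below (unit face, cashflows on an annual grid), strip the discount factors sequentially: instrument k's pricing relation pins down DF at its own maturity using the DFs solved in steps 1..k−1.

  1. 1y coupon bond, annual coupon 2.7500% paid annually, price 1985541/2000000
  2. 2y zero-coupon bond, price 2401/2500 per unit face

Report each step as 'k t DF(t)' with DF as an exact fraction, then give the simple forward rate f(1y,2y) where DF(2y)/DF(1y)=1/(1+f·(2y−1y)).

step 1 [1y] bond c/1=11/400: DF=(1985541/2000000 − 11/400·(0))/(1+11/400) = 4831/5000 ≈ 0.966200
step 2 [2y] zero: DF = P = 2401/2500 ≈ 0.960400

1 1 4831/5000
2 2 2401/2500
f(1y,2y) = ((4831/5000)/(2401/2500) − 1)/(1) = 29/4802 ≈ 0.6039%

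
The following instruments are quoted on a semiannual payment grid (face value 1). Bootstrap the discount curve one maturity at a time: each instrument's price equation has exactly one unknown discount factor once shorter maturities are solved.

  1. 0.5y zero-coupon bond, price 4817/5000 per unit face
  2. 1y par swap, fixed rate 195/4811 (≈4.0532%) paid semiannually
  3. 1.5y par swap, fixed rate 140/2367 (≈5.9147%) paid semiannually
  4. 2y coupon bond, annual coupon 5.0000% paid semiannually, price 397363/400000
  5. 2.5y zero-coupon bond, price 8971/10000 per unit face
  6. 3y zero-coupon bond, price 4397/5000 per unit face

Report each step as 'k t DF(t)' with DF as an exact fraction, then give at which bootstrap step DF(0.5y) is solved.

step 1 [0.5y] zero: DF = P = 4817/5000 ≈ 0.963400
step 2 [1y] swap r/2=195/9622: DF=(1 − 195/9622·(0.963400))/(1+195/9622) = 961/1000 ≈ 0.961000
step 3 [1.5y] swap r/2=70/2367: DF=(1 − 70/2367·(0.963400+0.961000))/(1+70/2367) = 229/250 ≈ 0.916000
step 4 [2y] bond c/2=1/40: DF=(397363/400000 − 1/40·(0.963400+0.961000+0.916000))/(1+1/40) = 8999/10000 ≈ 0.899900
step 5 [2.5y] zero: DF = P = 8971/10000 ≈ 0.897100
step 6 [3y] zero: DF = P = 4397/5000 ≈ 0.879400

1 1/2 4817/5000
2 1 961/1000
3 3/2 229/250
4 2 8999/10000
5 5/2 8971/10000
6 3 4397/5000
DF(0.5y) is solved at step 1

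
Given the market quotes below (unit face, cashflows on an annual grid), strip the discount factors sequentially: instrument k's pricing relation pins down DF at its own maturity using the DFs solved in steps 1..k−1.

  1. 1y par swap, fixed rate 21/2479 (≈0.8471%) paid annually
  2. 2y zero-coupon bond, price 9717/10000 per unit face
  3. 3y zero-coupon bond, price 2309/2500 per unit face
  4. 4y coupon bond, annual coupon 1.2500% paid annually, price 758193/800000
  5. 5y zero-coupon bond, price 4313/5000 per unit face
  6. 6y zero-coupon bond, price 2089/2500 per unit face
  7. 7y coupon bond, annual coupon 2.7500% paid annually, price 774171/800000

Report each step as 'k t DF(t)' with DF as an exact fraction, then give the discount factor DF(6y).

1 1 2479/2500
2 2 9717/10000
3 3 2309/2500
4 4 2251/2500
5 5 4313/5000
6 6 2089/2500
7 7 159/200
DF(6y) = 2089/2500 ≈ 0.835600

step 1 [1y] swap r/1=21/2479: DF=(1 − 21/2479·(0))/(1+21/2479) = 2479/2500 ≈ 0.991600
step 2 [2y] zero: DF = P = 9717/10000 ≈ 0.971700
step 3 [3y] zero: DF = P = 2309/2500 ≈ 0.923600
step 4 [4y] bond c/1=1/80: DF=(758193/800000 − 1/80·(0.991600+0.971700+0.923600))/(1+1/80) = 2251/2500 ≈ 0.900400
step 5 [5y] zero: DF = P = 4313/5000 ≈ 0.862600
step 6 [6y] zero: DF = P = 2089/2500 ≈ 0.835600
step 7 [7y] bond c/1=11/400: DF=(774171/800000 − 11/400·(0.991600+0.971700+0.923600+0.900400+0.862600+0.835600))/(1+11/400) = 159/200 ≈ 0.795000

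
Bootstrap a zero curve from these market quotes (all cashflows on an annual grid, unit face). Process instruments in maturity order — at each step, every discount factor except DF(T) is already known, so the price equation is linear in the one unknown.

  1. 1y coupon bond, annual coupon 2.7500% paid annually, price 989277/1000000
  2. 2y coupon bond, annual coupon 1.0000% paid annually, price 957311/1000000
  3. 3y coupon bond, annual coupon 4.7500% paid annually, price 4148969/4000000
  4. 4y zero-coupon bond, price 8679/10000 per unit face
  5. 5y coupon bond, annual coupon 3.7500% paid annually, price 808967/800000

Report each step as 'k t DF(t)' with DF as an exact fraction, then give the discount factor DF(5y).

step 1 [1y] bond c/1=11/400: DF=(989277/1000000 − 11/400·(0))/(1+11/400) = 2407/2500 ≈ 0.962800
step 2 [2y] bond c/1=1/100: DF=(957311/1000000 − 1/100·(0.962800))/(1+1/100) = 9383/10000 ≈ 0.938300
step 3 [3y] bond c/1=19/400: DF=(4148969/4000000 − 19/400·(0.962800+0.938300))/(1+19/400) = 113/125 ≈ 0.904000
step 4 [4y] zero: DF = P = 8679/10000 ≈ 0.867900
step 5 [5y] bond c/1=3/80: DF=(808967/800000 − 3/80·(0.962800+0.938300+0.904000+0.867900))/(1+3/80) = 8419/10000 ≈ 0.841900

1 1 2407/2500
2 2 9383/10000
3 3 113/125
4 4 8679/10000
5 5 8419/10000
DF(5y) = 8419/10000 ≈ 0.841900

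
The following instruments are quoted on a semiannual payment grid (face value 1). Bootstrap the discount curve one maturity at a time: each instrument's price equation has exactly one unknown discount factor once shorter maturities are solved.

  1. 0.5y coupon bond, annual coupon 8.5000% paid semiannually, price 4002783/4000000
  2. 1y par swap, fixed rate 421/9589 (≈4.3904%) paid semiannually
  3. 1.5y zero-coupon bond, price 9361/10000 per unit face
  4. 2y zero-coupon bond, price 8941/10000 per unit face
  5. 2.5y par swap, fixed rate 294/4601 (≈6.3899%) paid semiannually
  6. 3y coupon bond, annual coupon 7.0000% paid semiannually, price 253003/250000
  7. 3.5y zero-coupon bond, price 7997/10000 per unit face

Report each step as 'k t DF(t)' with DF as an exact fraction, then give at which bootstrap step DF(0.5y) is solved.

1 1/2 9599/10000
2 1 9579/10000
3 3/2 9361/10000
4 2 8941/10000
5 5/2 853/1000
6 3 4111/5000
7 7/2 7997/10000
DF(0.5y) is solved at step 1

step 1 [0.5y] bond c/2=17/400: DF=(4002783/4000000 − 17/400·(0))/(1+17/400) = 9599/10000 ≈ 0.959900
step 2 [1y] swap r/2=421/19178: DF=(1 − 421/19178·(0.959900))/(1+421/19178) = 9579/10000 ≈ 0.957900
step 3 [1.5y] zero: DF = P = 9361/10000 ≈ 0.936100
step 4 [2y] zero: DF = P = 8941/10000 ≈ 0.894100
step 5 [2.5y] swap r/2=147/4601: DF=(1 − 147/4601·(0.959900+0.957900+0.936100+0.894100))/(1+147/4601) = 853/1000 ≈ 0.853000
step 6 [3y] bond c/2=7/200: DF=(253003/250000 − 7/200·(0.959900+0.957900+0.936100+0.894100+0.853000))/(1+7/200) = 4111/5000 ≈ 0.822200
step 7 [3.5y] zero: DF = P = 7997/10000 ≈ 0.799700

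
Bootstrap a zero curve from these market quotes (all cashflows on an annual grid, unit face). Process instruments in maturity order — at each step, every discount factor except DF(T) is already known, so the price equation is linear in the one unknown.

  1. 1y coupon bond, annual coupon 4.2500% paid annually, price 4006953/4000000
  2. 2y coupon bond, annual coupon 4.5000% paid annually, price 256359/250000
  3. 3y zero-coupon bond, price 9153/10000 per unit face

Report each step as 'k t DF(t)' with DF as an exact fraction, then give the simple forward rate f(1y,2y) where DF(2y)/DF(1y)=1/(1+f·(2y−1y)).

1 1 9609/10000
2 2 9399/10000
3 3 9153/10000
f(1y,2y) = ((9609/10000)/(9399/10000) − 1)/(1) = 70/3133 ≈ 2.2343%

step 1 [1y] bond c/1=17/400: DF=(4006953/4000000 − 17/400·(0))/(1+17/400) = 9609/10000 ≈ 0.960900
step 2 [2y] bond c/1=9/200: DF=(256359/250000 − 9/200·(0.960900))/(1+9/200) = 9399/10000 ≈ 0.939900
step 3 [3y] zero: DF = P = 9153/10000 ≈ 0.915300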